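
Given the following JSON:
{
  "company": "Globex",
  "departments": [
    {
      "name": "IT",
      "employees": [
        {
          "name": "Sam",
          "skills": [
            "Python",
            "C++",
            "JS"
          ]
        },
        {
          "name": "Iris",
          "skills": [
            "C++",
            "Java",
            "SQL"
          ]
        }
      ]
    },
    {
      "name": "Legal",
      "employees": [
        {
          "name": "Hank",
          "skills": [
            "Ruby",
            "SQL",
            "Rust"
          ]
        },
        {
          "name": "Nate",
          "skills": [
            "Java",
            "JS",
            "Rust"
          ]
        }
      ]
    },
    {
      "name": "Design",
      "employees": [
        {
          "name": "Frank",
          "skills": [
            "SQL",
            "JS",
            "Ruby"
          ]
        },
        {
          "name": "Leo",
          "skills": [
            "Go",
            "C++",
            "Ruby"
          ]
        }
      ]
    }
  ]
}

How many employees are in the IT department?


Path: departments[0].employees
Count: 2

ANSWER: 2


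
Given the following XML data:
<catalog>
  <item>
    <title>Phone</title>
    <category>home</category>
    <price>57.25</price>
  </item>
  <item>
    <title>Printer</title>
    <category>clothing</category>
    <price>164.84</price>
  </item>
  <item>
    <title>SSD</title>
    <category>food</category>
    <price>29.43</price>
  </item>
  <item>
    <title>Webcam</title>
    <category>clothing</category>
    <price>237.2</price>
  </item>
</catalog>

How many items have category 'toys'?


Scanning <item> elements for <category>toys</category>:
Count: 0

ANSWER: 0


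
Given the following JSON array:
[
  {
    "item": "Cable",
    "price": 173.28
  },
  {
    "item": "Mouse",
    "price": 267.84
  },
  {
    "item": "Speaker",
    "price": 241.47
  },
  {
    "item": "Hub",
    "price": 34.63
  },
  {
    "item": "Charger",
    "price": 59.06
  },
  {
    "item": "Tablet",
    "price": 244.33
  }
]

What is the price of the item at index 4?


Array index 4 -> Charger
price = 59.06

ANSWER: 59.06


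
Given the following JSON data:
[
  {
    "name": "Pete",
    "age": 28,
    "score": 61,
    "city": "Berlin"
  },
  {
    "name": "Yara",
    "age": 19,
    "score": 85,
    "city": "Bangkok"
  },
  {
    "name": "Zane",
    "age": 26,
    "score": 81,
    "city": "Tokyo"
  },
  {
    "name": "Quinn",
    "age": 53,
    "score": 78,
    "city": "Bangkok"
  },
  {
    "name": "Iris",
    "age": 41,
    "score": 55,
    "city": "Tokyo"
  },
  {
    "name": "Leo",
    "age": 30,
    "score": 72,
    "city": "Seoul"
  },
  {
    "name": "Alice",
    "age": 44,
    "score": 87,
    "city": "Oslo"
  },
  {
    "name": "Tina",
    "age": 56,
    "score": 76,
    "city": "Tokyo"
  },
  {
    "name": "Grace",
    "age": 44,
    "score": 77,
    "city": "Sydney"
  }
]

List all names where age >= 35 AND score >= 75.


Checking both conditions:
  Pete (age=28, score=61) -> no
  Yara (age=19, score=85) -> no
  Zane (age=26, score=81) -> no
  Quinn (age=53, score=78) -> YES
  Iris (age=41, score=55) -> no
  Leo (age=30, score=72) -> no
  Alice (age=44, score=87) -> YES
  Tina (age=56, score=76) -> YES
  Grace (age=44, score=77) -> YES


ANSWER: Quinn, Alice, Tina, Grace


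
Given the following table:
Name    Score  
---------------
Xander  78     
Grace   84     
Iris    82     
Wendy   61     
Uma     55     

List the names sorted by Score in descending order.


Sorting by Score (descending):
  Grace: 84
  Iris: 82
  Xander: 78
  Wendy: 61
  Uma: 55


ANSWER: Grace, Iris, Xander, Wendy, Uma


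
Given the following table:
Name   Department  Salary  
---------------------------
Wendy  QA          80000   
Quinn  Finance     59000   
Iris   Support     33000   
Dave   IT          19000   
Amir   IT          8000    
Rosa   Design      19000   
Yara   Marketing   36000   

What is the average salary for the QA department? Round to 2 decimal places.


QA department members:
  Wendy: 80000
Sum = 80000
Count = 1
Average = 80000 / 1 = 80000.00

ANSWER: 80000.00


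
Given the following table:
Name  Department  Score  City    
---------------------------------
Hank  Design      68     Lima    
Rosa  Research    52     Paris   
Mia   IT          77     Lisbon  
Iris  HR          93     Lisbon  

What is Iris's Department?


Row 4: Iris
Department = HR

ANSWER: HR


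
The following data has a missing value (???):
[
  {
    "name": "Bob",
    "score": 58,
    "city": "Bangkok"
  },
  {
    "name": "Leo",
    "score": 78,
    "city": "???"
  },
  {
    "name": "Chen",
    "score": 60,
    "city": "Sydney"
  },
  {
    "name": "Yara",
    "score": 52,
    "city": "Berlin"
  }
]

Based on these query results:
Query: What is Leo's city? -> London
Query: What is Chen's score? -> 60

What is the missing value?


The missing value is Leo's city
From query: Leo's city = London

ANSWER: London


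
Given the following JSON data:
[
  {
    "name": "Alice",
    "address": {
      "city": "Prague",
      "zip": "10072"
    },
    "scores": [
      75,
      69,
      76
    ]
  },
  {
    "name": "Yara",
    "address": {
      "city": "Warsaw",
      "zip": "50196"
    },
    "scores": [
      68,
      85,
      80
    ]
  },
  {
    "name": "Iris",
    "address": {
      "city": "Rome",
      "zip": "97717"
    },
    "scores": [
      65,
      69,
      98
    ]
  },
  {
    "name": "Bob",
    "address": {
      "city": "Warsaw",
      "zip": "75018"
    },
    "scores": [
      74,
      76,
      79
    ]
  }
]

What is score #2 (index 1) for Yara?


Path: records[1].scores[1]
Value: 85

ANSWER: 85


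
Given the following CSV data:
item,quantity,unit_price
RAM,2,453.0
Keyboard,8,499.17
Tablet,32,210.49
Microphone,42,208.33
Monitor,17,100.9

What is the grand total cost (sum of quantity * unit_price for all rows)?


Computing row totals:
  RAM: 2 * 453.0 = 906.0
  Keyboard: 8 * 499.17 = 3993.36
  Tablet: 32 * 210.49 = 6735.68
  Microphone: 42 * 208.33 = 8749.86
  Monitor: 17 * 100.9 = 1715.3
Grand total = 906.0 + 3993.36 + 6735.68 + 8749.86 + 1715.3 = 22100.2

ANSWER: 22100.2


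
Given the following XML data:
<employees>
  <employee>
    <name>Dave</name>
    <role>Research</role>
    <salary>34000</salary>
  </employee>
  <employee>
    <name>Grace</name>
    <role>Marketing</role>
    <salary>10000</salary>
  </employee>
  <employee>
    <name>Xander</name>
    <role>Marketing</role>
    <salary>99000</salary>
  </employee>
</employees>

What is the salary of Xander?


Searching for <employee> with <name>Xander</name>
Found at position 3
<salary>99000</salary>

ANSWER: 99000


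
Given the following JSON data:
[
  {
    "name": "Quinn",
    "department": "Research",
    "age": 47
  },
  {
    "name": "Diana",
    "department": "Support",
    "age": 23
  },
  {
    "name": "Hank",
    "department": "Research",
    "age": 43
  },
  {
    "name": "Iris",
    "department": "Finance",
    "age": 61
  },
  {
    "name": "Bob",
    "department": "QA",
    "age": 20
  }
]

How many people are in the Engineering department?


Scanning records for department = Engineering
  No matches found
Count: 0

ANSWER: 0


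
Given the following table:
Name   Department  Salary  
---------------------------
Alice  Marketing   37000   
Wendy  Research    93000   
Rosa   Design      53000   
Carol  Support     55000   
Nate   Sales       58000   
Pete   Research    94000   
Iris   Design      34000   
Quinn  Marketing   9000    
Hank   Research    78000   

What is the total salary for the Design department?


Design department members:
  Rosa: 53000
  Iris: 34000
Total = 53000 + 34000 = 87000

ANSWER: 87000


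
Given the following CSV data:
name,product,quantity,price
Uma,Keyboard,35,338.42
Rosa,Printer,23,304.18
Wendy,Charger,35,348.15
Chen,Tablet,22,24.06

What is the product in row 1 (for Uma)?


Row 1: Uma
Column 'product' = Keyboard

ANSWER: Keyboard


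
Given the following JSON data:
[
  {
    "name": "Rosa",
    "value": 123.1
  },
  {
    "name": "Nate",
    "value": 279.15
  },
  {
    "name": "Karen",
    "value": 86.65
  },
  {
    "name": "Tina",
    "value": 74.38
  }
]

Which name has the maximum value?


Comparing values:
  Rosa: 123.1
  Nate: 279.15
  Karen: 86.65
  Tina: 74.38
Maximum: Nate (279.15)

ANSWER: Nate


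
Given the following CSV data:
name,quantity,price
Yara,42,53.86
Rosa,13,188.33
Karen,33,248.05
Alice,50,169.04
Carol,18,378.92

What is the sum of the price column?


Values in 'price' column:
  Row 1: 53.86
  Row 2: 188.33
  Row 3: 248.05
  Row 4: 169.04
  Row 5: 378.92
Sum = 53.86 + 188.33 + 248.05 + 169.04 + 378.92 = 1038.2

ANSWER: 1038.2


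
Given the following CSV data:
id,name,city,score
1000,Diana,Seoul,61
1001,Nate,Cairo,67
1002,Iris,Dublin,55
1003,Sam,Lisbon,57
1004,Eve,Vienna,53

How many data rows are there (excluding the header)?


Counting rows (excluding header):
Header: id,name,city,score
Data rows: 5

ANSWER: 5


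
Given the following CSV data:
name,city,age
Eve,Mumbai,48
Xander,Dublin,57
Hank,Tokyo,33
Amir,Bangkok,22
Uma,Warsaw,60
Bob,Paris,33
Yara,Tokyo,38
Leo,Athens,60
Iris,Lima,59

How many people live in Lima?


Scanning city column for 'Lima':
  Row 9: Iris -> MATCH
Total matches: 1

ANSWER: 1


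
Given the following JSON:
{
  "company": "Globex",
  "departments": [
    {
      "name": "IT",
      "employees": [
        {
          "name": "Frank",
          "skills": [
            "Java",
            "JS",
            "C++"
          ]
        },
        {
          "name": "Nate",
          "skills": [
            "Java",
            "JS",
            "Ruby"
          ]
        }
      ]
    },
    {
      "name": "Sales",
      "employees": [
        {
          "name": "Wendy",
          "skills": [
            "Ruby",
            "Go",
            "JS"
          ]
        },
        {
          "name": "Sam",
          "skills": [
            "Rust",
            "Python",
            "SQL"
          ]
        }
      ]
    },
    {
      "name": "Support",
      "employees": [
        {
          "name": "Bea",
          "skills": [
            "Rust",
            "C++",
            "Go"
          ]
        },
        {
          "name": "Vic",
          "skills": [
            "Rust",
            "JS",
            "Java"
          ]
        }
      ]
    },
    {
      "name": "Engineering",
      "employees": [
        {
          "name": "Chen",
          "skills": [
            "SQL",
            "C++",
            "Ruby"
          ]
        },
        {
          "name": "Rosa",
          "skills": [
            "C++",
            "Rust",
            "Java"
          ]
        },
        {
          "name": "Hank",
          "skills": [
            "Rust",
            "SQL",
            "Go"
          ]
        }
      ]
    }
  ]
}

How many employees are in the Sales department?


Path: departments[1].employees
Count: 2

ANSWER: 2


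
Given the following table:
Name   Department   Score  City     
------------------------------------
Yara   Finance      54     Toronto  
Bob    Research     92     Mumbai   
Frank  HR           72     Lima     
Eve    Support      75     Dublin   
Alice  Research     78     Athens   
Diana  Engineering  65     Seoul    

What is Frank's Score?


Row 3: Frank
Score = 72

ANSWER: 72


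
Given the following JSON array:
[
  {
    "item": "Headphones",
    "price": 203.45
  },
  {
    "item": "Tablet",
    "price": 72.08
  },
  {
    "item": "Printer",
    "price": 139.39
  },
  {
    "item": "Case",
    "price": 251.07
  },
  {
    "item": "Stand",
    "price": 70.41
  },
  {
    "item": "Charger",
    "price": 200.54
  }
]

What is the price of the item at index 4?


Array index 4 -> Stand
price = 70.41

ANSWER: 70.41


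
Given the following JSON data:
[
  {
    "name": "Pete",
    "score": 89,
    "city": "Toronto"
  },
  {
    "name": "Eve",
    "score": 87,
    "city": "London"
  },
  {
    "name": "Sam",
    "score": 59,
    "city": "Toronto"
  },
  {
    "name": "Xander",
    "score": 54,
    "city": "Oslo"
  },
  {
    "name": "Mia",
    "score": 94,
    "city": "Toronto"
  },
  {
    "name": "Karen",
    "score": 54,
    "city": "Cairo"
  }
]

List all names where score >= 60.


Filtering records where score >= 60:
  Pete (score=89) -> YES
  Eve (score=87) -> YES
  Sam (score=59) -> no
  Xander (score=54) -> no
  Mia (score=94) -> YES
  Karen (score=54) -> no


ANSWER: Pete, Eve, Mia


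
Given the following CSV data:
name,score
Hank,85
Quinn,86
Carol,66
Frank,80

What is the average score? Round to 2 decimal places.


Scores: 85, 86, 66, 80
Sum = 317
Count = 4
Average = 317 / 4 = 79.25

ANSWER: 79.25


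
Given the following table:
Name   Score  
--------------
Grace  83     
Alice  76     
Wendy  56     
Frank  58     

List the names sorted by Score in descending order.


Sorting by Score (descending):
  Grace: 83
  Alice: 76
  Frank: 58
  Wendy: 56


ANSWER: Grace, Alice, Frank, Wendy


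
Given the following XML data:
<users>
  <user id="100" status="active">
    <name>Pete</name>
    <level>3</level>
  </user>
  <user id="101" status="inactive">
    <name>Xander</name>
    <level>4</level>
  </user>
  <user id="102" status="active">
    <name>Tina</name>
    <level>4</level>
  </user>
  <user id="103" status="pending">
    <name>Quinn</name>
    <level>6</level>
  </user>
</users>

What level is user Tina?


Finding user: Tina
<level>4</level>

ANSWER: 4


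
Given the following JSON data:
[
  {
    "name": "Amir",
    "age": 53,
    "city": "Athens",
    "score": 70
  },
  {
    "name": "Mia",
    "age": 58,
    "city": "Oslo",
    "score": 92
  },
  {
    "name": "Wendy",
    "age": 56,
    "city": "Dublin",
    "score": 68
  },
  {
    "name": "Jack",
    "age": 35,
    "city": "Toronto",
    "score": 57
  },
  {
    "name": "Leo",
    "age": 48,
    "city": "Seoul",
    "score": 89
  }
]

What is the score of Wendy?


Looking up record where name = Wendy
Record index: 2
Field 'score' = 68

ANSWER: 68


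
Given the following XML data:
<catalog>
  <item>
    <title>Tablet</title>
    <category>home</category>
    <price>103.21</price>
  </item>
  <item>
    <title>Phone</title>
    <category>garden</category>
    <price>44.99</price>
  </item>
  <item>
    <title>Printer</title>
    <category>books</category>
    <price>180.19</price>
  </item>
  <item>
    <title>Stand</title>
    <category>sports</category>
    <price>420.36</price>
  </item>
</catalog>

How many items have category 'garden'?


Scanning <item> elements for <category>garden</category>:
  Item 2: Phone -> MATCH
Count: 1

ANSWER: 1


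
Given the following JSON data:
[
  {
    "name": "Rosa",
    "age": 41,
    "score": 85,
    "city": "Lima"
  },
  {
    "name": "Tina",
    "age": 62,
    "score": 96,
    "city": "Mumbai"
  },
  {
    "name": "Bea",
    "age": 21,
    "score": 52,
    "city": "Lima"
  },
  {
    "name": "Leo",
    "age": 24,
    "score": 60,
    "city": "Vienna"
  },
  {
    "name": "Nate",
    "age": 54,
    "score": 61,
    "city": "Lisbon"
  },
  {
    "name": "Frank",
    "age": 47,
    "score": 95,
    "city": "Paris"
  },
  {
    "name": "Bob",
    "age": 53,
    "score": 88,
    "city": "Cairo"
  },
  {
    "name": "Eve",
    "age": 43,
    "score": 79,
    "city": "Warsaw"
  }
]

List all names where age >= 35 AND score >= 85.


Checking both conditions:
  Rosa (age=41, score=85) -> YES
  Tina (age=62, score=96) -> YES
  Bea (age=21, score=52) -> no
  Leo (age=24, score=60) -> no
  Nate (age=54, score=61) -> no
  Frank (age=47, score=95) -> YES
  Bob (age=53, score=88) -> YES
  Eve (age=43, score=79) -> no


ANSWER: Rosa, Tina, Frank, Bob


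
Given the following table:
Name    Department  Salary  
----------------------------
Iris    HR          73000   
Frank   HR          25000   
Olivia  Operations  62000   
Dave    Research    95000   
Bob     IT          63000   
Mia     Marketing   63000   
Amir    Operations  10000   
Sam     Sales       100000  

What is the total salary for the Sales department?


Sales department members:
  Sam: 100000
Total = 100000 = 100000

ANSWER: 100000


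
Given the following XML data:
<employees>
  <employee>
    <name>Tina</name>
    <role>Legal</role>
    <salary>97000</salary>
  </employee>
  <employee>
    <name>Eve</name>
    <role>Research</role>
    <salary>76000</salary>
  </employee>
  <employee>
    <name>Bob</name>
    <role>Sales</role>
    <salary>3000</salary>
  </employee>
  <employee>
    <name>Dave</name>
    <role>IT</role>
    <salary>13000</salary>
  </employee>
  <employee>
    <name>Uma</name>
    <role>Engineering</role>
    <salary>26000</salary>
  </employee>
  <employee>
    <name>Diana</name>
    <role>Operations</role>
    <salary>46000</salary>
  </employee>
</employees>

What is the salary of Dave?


Searching for <employee> with <name>Dave</name>
Found at position 4
<salary>13000</salary>

ANSWER: 13000


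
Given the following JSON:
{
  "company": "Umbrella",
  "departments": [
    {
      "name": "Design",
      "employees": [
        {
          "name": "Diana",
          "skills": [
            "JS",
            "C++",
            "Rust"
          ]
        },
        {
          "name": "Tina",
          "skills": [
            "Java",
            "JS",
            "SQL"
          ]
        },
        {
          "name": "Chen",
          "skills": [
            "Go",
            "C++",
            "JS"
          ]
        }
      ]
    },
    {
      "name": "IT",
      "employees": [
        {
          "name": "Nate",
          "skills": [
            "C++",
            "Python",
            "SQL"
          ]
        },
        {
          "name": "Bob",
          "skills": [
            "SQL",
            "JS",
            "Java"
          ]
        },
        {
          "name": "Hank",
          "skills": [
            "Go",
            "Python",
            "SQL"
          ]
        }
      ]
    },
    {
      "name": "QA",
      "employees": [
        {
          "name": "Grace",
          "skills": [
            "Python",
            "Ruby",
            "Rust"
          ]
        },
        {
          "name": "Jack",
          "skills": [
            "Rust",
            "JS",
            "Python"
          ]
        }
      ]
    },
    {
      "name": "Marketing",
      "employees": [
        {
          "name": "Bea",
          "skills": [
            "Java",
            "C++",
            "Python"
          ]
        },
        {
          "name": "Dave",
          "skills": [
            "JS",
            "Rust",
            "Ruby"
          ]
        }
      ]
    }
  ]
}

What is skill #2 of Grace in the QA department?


Path: departments[2].employees[0].skills[1]
Value: Ruby

ANSWER: Ruby


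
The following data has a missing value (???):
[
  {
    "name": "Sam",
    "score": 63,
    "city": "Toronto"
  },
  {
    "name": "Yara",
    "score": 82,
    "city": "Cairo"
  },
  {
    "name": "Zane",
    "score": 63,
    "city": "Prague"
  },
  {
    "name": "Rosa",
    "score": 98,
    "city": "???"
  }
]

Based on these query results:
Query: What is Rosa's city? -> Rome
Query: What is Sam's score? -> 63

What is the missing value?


The missing value is Rosa's city
From query: Rosa's city = Rome

ANSWER: Rome


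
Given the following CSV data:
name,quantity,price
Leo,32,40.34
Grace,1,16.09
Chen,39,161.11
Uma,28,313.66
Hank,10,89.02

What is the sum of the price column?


Values in 'price' column:
  Row 1: 40.34
  Row 2: 16.09
  Row 3: 161.11
  Row 4: 313.66
  Row 5: 89.02
Sum = 40.34 + 16.09 + 161.11 + 313.66 + 89.02 = 620.22

ANSWER: 620.22


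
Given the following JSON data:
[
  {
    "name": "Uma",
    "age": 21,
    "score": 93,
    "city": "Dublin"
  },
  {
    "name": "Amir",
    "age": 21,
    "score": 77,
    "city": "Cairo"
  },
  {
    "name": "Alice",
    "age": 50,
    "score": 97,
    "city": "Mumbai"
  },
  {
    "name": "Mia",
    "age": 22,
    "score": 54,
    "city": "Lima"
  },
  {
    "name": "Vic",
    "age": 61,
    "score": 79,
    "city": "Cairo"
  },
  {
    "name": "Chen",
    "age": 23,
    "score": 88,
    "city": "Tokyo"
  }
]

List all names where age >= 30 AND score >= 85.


Checking both conditions:
  Uma (age=21, score=93) -> no
  Amir (age=21, score=77) -> no
  Alice (age=50, score=97) -> YES
  Mia (age=22, score=54) -> no
  Vic (age=61, score=79) -> no
  Chen (age=23, score=88) -> no


ANSWER: Alice


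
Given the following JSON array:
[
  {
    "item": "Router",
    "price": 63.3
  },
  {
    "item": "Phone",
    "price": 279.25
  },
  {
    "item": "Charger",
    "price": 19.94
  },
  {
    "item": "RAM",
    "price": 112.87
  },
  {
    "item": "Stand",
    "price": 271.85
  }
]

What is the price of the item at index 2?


Array index 2 -> Charger
price = 19.94

ANSWER: 19.94


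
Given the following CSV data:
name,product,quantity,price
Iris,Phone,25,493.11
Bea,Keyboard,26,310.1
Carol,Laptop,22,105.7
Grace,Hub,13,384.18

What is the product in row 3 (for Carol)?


Row 3: Carol
Column 'product' = Laptop

ANSWER: Laptop


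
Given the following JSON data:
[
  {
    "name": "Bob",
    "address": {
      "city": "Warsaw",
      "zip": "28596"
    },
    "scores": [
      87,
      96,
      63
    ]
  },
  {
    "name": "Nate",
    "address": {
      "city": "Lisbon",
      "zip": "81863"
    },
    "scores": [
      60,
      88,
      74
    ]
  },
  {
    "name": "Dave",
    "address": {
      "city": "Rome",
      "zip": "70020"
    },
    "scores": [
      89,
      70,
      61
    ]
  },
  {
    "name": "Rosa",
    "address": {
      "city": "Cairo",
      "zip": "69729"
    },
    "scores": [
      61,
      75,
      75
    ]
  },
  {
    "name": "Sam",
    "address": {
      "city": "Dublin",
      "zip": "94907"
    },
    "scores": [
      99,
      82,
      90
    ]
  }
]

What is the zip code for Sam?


Path: records[4].address.zip
Value: 94907

ANSWER: 94907


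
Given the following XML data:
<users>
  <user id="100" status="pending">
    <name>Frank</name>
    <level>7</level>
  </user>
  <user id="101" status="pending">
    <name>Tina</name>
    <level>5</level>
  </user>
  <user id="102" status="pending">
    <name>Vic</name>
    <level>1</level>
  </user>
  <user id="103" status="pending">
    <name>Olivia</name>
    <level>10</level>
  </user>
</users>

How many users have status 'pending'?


Counting users with status='pending':
  Frank (id=100) -> MATCH
  Tina (id=101) -> MATCH
  Vic (id=102) -> MATCH
  Olivia (id=103) -> MATCH
Count: 4

ANSWER: 4


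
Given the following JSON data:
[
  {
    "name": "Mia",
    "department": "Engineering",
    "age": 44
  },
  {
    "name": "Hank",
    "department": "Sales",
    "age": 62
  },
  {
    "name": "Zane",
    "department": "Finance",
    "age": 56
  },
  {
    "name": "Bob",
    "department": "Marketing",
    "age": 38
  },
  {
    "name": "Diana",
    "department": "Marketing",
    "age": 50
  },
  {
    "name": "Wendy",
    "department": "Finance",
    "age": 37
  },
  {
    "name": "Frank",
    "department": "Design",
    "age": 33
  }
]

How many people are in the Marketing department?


Scanning records for department = Marketing
  Record 3: Bob
  Record 4: Diana
Count: 2

ANSWER: 2


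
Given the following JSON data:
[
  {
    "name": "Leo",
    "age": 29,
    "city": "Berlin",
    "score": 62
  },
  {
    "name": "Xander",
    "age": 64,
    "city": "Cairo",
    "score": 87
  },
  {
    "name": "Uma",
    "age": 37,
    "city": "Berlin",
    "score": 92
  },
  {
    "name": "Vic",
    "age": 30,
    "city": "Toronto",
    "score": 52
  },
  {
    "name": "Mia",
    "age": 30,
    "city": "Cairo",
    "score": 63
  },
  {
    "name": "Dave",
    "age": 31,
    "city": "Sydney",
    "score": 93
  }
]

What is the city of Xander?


Looking up record where name = Xander
Record index: 1
Field 'city' = Cairo

ANSWER: Cairo


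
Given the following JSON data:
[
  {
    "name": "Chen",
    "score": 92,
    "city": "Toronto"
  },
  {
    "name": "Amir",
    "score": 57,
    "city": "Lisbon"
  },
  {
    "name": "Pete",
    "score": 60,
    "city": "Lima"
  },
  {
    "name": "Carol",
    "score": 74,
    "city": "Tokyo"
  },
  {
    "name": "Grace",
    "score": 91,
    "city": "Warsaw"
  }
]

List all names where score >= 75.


Filtering records where score >= 75:
  Chen (score=92) -> YES
  Amir (score=57) -> no
  Pete (score=60) -> no
  Carol (score=74) -> no
  Grace (score=91) -> YES


ANSWER: Chen, Grace


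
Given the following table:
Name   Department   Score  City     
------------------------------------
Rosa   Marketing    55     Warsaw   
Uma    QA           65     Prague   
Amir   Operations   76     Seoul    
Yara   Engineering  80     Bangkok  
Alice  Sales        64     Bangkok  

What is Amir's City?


Row 3: Amir
City = Seoul

ANSWER: Seoul


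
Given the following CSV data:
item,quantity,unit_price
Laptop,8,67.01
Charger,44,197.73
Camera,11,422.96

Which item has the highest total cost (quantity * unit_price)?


Computing row totals:
  Laptop: 536.08
  Charger: 8700.12
  Camera: 4652.56
Maximum: Charger (8700.12)

ANSWER: Charger


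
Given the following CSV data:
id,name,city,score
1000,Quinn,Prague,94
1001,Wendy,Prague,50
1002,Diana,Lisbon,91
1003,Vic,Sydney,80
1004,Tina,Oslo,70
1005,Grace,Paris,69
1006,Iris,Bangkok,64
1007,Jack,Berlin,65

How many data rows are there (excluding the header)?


Counting rows (excluding header):
Header: id,name,city,score
Data rows: 8

ANSWER: 8


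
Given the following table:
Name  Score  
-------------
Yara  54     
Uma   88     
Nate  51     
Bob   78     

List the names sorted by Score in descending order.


Sorting by Score (descending):
  Uma: 88
  Bob: 78
  Yara: 54
  Nate: 51


ANSWER: Uma, Bob, Yara, Nate


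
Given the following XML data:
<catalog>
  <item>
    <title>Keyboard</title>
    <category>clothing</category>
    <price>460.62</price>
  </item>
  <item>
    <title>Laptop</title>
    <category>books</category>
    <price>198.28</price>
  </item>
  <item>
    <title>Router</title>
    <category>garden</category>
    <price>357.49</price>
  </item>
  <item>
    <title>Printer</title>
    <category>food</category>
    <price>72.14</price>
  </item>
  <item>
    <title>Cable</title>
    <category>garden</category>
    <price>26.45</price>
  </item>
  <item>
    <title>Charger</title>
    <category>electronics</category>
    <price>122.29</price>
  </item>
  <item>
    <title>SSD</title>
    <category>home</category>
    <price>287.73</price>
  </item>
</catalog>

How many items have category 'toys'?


Scanning <item> elements for <category>toys</category>:
Count: 0

ANSWER: 0


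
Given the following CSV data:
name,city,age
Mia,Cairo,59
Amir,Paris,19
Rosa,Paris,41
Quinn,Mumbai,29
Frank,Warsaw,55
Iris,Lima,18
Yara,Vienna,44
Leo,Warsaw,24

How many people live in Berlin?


Scanning city column for 'Berlin':
Total matches: 0

ANSWER: 0


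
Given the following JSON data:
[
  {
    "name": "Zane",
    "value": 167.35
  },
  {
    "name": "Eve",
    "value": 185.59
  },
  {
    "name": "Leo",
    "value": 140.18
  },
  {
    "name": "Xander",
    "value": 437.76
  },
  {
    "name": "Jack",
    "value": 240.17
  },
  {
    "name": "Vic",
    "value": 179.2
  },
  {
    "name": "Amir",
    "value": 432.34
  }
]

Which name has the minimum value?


Comparing values:
  Zane: 167.35
  Eve: 185.59
  Leo: 140.18
  Xander: 437.76
  Jack: 240.17
  Vic: 179.2
  Amir: 432.34
Minimum: Leo (140.18)

ANSWER: Leo


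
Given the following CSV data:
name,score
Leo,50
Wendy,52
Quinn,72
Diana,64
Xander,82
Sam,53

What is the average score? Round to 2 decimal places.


Scores: 50, 52, 72, 64, 82, 53
Sum = 373
Count = 6
Average = 373 / 6 = 62.17

ANSWER: 62.17


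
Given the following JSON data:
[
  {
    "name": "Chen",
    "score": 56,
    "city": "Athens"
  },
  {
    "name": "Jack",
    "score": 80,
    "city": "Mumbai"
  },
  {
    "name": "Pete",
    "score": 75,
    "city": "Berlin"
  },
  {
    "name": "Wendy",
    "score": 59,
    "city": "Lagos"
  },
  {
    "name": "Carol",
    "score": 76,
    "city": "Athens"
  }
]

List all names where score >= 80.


Filtering records where score >= 80:
  Chen (score=56) -> no
  Jack (score=80) -> YES
  Pete (score=75) -> no
  Wendy (score=59) -> no
  Carol (score=76) -> no


ANSWER: Jack


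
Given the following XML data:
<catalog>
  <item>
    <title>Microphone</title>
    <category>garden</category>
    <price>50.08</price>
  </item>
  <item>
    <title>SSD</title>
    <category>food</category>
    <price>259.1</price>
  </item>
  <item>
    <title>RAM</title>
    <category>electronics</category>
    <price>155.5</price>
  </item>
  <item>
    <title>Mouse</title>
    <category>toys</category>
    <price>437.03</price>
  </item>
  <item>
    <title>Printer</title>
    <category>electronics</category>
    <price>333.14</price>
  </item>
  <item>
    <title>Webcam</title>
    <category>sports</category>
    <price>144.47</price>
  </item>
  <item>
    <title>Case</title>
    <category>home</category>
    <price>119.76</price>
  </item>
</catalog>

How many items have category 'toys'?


Scanning <item> elements for <category>toys</category>:
  Item 4: Mouse -> MATCH
Count: 1

ANSWER: 1


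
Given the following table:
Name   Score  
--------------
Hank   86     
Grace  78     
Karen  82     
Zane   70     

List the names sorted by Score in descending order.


Sorting by Score (descending):
  Hank: 86
  Karen: 82
  Grace: 78
  Zane: 70


ANSWER: Hank, Karen, Grace, Zane


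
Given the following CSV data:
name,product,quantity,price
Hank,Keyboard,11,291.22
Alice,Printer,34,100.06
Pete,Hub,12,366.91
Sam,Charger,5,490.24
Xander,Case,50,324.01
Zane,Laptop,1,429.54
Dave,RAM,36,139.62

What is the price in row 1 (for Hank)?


Row 1: Hank
Column 'price' = 291.22

ANSWER: 291.22


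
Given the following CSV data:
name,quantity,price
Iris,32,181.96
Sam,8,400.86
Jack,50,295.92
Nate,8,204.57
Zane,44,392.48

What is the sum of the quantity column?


Values in 'quantity' column:
  Row 1: 32
  Row 2: 8
  Row 3: 50
  Row 4: 8
  Row 5: 44
Sum = 32 + 8 + 50 + 8 + 44 = 142

ANSWER: 142


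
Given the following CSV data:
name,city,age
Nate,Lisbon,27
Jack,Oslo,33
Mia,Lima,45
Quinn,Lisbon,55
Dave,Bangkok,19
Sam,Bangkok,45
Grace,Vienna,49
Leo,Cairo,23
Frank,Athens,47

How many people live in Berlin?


Scanning city column for 'Berlin':
Total matches: 0

ANSWER: 0


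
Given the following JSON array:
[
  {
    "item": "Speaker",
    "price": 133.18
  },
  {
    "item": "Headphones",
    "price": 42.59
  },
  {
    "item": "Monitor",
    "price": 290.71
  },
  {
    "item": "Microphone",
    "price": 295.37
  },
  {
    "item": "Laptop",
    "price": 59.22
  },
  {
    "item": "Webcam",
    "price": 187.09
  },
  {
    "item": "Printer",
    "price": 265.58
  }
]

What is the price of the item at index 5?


Array index 5 -> Webcam
price = 187.09

ANSWER: 187.09


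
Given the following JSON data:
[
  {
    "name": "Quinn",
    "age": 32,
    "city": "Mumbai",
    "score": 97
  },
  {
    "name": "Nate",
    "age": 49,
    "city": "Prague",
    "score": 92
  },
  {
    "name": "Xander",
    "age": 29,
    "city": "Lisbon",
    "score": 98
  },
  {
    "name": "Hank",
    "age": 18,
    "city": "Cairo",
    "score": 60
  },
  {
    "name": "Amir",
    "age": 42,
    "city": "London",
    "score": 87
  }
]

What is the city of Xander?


Looking up record where name = Xander
Record index: 2
Field 'city' = Lisbon

ANSWER: Lisbon


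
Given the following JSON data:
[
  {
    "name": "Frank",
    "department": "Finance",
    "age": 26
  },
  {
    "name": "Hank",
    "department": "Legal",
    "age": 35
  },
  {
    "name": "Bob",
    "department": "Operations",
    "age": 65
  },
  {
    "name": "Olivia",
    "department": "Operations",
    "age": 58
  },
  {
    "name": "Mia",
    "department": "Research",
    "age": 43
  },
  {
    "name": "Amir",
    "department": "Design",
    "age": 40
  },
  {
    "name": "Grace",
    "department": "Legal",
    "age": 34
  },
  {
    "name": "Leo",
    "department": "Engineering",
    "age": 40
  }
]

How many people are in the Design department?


Scanning records for department = Design
  Record 5: Amir
Count: 1

ANSWER: 1


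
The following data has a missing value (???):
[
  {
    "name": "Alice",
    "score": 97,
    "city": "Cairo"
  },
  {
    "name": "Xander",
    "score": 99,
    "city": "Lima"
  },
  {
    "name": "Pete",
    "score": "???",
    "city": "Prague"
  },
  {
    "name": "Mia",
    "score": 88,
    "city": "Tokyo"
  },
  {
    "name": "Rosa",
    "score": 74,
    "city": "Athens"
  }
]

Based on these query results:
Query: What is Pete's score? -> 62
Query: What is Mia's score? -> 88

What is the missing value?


The missing value is Pete's score
From query: Pete's score = 62

ANSWER: 62


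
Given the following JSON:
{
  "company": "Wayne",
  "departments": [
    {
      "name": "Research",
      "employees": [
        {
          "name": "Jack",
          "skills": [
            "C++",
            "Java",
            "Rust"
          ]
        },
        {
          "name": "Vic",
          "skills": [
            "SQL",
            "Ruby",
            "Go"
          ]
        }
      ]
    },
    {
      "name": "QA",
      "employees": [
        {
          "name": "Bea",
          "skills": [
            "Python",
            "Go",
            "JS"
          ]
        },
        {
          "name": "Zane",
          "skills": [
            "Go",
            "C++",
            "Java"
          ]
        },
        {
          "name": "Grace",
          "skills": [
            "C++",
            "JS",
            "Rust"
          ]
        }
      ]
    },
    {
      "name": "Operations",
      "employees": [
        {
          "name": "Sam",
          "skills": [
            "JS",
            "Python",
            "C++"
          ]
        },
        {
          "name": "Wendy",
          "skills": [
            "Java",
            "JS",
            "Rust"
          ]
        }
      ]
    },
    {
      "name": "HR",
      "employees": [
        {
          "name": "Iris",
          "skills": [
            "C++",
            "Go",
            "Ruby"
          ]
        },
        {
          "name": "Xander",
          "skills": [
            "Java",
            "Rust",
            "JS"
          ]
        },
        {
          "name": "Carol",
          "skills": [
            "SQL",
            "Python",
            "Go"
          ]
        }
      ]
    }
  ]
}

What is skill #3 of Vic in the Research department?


Path: departments[0].employees[1].skills[2]
Value: Go

ANSWER: Go


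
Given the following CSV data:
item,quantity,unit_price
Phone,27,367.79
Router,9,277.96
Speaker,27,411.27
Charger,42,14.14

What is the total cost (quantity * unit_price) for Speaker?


Row: Speaker
quantity = 27
unit_price = 411.27
total = 27 * 411.27 = 11104.29

ANSWER: 11104.29


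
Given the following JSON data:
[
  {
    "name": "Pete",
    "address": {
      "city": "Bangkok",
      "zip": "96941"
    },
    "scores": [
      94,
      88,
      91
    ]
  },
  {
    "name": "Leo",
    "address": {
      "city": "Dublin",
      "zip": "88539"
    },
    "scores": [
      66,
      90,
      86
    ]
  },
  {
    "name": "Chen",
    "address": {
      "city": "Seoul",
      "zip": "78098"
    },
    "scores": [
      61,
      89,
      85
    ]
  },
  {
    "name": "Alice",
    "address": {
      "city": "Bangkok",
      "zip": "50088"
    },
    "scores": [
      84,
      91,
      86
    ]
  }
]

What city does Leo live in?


Path: records[1].address.city
Value: Dublin

ANSWER: Dublin


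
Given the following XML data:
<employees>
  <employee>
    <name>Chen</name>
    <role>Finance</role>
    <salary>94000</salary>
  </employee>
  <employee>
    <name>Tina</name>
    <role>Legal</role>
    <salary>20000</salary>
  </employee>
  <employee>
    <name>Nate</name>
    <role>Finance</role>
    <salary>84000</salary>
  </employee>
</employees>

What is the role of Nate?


Searching for <employee> with <name>Nate</name>
Found at position 3
<role>Finance</role>

ANSWER: Finance


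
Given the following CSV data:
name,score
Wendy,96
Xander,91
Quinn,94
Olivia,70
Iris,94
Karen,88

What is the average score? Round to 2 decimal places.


Scores: 96, 91, 94, 70, 94, 88
Sum = 533
Count = 6
Average = 533 / 6 = 88.83

ANSWER: 88.83


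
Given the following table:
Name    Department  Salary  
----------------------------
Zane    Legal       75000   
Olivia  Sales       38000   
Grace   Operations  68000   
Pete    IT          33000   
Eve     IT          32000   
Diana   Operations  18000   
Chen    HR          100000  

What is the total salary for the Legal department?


Legal department members:
  Zane: 75000
Total = 75000 = 75000

ANSWER: 75000


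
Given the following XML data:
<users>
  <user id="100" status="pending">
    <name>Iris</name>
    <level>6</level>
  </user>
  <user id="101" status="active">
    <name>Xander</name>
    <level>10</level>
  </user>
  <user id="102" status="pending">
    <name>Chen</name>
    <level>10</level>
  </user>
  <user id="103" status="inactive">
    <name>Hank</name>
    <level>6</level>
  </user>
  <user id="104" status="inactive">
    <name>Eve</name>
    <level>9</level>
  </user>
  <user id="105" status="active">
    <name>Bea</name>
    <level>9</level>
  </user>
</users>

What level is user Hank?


Finding user: Hank
<level>6</level>

ANSWER: 6


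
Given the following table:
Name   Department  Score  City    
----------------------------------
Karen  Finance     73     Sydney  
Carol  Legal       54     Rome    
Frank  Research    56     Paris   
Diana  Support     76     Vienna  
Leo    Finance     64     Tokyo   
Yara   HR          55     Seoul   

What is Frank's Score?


Row 3: Frank
Score = 56

ANSWER: 56


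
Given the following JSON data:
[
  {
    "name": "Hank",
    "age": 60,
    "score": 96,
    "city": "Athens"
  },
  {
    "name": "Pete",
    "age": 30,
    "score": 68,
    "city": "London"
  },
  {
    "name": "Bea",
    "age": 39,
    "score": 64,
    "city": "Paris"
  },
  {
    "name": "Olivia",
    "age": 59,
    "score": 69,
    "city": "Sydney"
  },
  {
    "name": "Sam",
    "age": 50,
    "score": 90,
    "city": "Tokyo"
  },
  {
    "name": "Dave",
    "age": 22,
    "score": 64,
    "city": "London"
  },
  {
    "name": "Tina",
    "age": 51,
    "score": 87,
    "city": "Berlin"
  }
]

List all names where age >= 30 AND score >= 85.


Checking both conditions:
  Hank (age=60, score=96) -> YES
  Pete (age=30, score=68) -> no
  Bea (age=39, score=64) -> no
  Olivia (age=59, score=69) -> no
  Sam (age=50, score=90) -> YES
  Dave (age=22, score=64) -> no
  Tina (age=51, score=87) -> YES


ANSWER: Hank, Sam, Tina


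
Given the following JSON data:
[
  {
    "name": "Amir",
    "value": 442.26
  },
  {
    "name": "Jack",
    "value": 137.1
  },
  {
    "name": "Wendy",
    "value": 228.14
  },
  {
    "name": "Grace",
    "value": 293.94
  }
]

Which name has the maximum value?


Comparing values:
  Amir: 442.26
  Jack: 137.1
  Wendy: 228.14
  Grace: 293.94
Maximum: Amir (442.26)

ANSWER: Amir


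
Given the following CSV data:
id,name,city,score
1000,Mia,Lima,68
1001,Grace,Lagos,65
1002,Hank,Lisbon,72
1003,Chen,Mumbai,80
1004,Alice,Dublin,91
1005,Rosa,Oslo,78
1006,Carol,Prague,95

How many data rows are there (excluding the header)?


Counting rows (excluding header):
Header: id,name,city,score
Data rows: 7

ANSWER: 7


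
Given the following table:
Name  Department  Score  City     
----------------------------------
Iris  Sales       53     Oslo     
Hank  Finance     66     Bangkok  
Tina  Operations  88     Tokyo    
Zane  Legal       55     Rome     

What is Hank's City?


Row 2: Hank
City = Bangkok

ANSWER: Bangkok


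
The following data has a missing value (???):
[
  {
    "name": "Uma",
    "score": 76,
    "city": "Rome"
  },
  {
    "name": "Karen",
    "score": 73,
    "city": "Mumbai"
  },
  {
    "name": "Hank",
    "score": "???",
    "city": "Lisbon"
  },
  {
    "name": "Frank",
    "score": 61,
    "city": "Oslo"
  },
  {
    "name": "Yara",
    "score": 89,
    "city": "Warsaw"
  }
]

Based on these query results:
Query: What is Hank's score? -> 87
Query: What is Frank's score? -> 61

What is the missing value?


The missing value is Hank's score
From query: Hank's score = 87

ANSWER: 87
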